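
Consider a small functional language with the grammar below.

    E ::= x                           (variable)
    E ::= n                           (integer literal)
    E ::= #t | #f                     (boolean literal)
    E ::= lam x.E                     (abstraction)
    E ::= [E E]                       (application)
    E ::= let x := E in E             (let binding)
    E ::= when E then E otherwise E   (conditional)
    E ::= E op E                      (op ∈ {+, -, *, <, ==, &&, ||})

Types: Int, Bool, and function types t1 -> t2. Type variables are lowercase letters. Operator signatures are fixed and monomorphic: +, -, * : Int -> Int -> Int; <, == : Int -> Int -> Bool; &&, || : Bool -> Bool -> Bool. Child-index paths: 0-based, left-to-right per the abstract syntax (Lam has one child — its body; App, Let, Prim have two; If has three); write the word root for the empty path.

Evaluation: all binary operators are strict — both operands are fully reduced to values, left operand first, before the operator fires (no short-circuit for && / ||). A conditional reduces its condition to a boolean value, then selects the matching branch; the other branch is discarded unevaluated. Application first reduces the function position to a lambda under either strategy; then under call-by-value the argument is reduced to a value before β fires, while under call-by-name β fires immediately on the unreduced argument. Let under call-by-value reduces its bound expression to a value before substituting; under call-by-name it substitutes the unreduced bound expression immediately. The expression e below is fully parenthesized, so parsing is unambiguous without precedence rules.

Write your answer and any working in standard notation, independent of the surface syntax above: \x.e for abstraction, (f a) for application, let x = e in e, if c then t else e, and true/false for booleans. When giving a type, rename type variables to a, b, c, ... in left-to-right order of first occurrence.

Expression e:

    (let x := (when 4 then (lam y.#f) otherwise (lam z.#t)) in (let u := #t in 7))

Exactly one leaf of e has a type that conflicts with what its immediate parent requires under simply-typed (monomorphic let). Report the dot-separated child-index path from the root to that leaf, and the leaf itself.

Working:
  unify Int ~ Bool
  FAIL: mismatch Int ~ Bool

Answer: 0.0 : 4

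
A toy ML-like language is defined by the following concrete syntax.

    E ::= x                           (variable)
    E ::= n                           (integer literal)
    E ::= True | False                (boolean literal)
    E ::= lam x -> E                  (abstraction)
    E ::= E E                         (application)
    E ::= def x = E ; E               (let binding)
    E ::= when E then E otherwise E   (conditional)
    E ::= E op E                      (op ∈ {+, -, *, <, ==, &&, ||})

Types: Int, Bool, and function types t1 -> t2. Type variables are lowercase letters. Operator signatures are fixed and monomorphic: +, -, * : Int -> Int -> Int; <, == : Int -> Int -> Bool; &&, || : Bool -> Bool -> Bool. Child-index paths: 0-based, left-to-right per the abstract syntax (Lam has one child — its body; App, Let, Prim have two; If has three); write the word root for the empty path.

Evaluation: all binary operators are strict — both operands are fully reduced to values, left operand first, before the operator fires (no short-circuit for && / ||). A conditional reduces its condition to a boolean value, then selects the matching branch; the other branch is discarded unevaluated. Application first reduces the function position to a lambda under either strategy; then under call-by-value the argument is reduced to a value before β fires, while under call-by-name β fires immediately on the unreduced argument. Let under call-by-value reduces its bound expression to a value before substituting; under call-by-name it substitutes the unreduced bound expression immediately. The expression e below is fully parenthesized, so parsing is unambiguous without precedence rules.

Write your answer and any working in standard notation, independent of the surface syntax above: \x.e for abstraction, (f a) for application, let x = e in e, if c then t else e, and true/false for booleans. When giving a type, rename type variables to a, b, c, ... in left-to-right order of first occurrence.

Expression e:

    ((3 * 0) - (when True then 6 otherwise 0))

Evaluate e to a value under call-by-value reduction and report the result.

Derivation:
step 0: ((3 * 0) - (if true then 6 else 0))
step 1: [delta@0] (0 - (if true then 6 else 0))
step 2: [if@1] (0 - 6)
step 3: [delta@root] -6

Answer: -6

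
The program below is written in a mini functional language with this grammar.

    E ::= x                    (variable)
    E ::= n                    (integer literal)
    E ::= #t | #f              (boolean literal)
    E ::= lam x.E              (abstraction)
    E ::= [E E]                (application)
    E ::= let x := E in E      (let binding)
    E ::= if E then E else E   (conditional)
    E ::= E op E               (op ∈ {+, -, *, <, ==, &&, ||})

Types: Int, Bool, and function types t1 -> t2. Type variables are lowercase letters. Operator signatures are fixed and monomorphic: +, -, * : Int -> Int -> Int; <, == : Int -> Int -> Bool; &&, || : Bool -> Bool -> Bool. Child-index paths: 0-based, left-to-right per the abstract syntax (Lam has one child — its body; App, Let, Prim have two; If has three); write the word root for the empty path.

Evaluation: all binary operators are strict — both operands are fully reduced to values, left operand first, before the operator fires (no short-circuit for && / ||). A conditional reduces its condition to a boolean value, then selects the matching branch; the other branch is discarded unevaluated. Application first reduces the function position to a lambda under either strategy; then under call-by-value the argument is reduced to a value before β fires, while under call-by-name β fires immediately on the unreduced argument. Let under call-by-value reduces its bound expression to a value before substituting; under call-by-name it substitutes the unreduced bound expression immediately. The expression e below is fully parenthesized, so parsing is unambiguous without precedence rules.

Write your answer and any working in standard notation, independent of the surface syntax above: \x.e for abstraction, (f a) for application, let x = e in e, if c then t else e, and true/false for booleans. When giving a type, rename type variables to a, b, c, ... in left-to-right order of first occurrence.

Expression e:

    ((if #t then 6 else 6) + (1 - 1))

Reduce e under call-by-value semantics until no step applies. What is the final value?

Working:
step 0: ((if true then 6 else 6) + (1 - 1))
step 1: [if@0] (6 + (1 - 1))
step 2: [delta@1] (6 + 0)
step 3: [delta@root] 6

Answer: 6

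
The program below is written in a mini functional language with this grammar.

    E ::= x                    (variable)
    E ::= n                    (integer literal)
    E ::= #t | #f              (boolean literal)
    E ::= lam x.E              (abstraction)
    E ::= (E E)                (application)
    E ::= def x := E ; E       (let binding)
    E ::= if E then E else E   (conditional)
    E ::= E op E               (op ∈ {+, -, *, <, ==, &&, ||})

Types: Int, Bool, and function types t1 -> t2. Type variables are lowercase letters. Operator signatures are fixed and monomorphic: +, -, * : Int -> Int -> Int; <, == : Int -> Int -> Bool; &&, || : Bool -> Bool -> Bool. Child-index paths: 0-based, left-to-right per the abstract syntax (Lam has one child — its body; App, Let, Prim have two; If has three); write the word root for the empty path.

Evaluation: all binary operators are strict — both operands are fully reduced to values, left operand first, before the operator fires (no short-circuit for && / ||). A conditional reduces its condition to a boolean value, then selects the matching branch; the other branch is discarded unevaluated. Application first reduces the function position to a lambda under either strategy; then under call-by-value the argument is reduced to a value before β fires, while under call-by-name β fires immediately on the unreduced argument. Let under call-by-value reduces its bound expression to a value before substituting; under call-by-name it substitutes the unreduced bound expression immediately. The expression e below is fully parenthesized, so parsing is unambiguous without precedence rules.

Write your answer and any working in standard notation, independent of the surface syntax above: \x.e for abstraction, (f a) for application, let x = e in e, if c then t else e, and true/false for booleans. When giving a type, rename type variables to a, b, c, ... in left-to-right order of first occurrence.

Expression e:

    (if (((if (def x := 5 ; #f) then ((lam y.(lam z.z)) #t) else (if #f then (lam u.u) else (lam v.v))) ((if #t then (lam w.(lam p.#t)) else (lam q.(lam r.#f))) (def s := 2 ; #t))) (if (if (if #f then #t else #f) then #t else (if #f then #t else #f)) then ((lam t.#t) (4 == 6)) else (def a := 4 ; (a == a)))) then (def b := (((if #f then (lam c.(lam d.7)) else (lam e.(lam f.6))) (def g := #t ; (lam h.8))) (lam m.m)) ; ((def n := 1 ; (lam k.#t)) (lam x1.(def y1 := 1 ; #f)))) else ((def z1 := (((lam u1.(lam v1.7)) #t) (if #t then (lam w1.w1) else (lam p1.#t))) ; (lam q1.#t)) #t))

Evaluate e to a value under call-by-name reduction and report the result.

Answer: true

Derivation:
step 0: (if (((if (let x = 5 in false) then ((\y.(\z.z)) true) else (if false then (\u.u) else (\v.v))) ((if true then (\w.(\p.true)) else (\q.(\r.false))) (let s = 2 in true))) (if (if (if false then true else false) then true else (if false then true else false)) then ((\t.true) (4 == 6)) else (let a = 4 in (a == a)))) then (let b = (((if false then (\c.(\d.7)) else (\e.(\f.6))) (let g = true in (\h.8))) (\m.m)) in ((let n = 1 in (\k.true)) (\x1.(let y1 = 1 in false)))) else ((let z1 = (((\u1.(\v1.7)) true) (if true then (\w1.w1) else (\p1.true))) in (\q1.true)) true))
step 1: [let@0.0.0.0] (if (((if false then ((\y.(\z.z)) true) else (if false then (\u.u) else (\v.v))) ((if true then (\w.(\p.true)) else (\q.(\r.false))) (let s = 2 in true))) (if (if (if false then true else false) then true else (if false then true else false)) then ((\t.true) (4 == 6)) else (let a = 4 in (a == a)))) then (let b = (((if false then (\c.(\d.7)) else (\e.(\f.6))) (let g = true in (\h.8))) (\m.m)) in ((let n = 1 in (\k.true)) (\x1.(let y1 = 1 in false)))) else ((let z1 = (((\u1.(\v1.7)) true) (if true then (\w1.w1) else (\p1.true))) in (\q1.true)) true))
step 2: [if@0.0.0] (if (((if false then (\u.u) else (\v.v)) ((if true then (\w.(\p.true)) else (\q.(\r.false))) (let s = 2 in true))) (if (if (if false then true else false) then true else (if false then true else false)) then ((\t.true) (4 == 6)) else (let a = 4 in (a == a)))) then (let b = (((if false then (\c.(\d.7)) else (\e.(\f.6))) (let g = true in (\h.8))) (\m.m)) in ((let n = 1 in (\k.true)) (\x1.(let y1 = 1 in false)))) else ((let z1 = (((\u1.(\v1.7)) true) (if true then (\w1.w1) else (\p1.true))) in (\q1.true)) true))
step 3: [if@0.0.0] (if (((\v.v) ((if true then (\w.(\p.true)) else (\q.(\r.false))) (let s = 2 in true))) (if (if (if false then true else false) then true else (if false then true else false)) then ((\t.true) (4 == 6)) else (let a = 4 in (a == a)))) then (let b = (((if false then (\c.(\d.7)) else (\e.(\f.6))) (let g = true in (\h.8))) (\m.m)) in ((let n = 1 in (\k.true)) (\x1.(let y1 = 1 in false)))) else ((let z1 = (((\u1.(\v1.7)) true) (if true then (\w1.w1) else (\p1.true))) in (\q1.true)) true))
step 4: [beta@0.0] (if (((if true then (\w.(\p.true)) else (\q.(\r.false))) (let s = 2 in true)) (if (if (if false then true else false) then true else (if false then true else false)) then ((\t.true) (4 == 6)) else (let a = 4 in (a == a)))) then (let b = (((if false then (\c.(\d.7)) else (\e.(\f.6))) (let g = true in (\h.8))) (\m.m)) in ((let n = 1 in (\k.true)) (\x1.(let y1 = 1 in false)))) else ((let z1 = (((\u1.(\v1.7)) true) (if true then (\w1.w1) else (\p1.true))) in (\q1.true)) true))
step 5: [if@0.0.0] (if (((\w.(\p.true)) (let s = 2 in true)) (if (if (if false then true else false) then true else (if false then true else false)) then ((\t.true) (4 == 6)) else (let a = 4 in (a == a)))) then (let b = (((if false then (\c.(\d.7)) else (\e.(\f.6))) (let g = true in (\h.8))) (\m.m)) in ((let n = 1 in (\k.true)) (\x1.(let y1 = 1 in false)))) else ((let z1 = (((\u1.(\v1.7)) true) (if true then (\w1.w1) else (\p1.true))) in (\q1.true)) true))
step 6: [beta@0.0] (if ((\p.true) (if (if (if false then true else false) then true else (if false then true else false)) then ((\t.true) (4 == 6)) else (let a = 4 in (a == a)))) then (let b = (((if false then (\c.(\d.7)) else (\e.(\f.6))) (let g = true in (\h.8))) (\m.m)) in ((let n = 1 in (\k.true)) (\x1.(let y1 = 1 in false)))) else ((let z1 = (((\u1.(\v1.7)) true) (if true then (\w1.w1) else (\p1.true))) in (\q1.true)) true))
step 7: [beta@0] (if true then (let b = (((if false then (\c.(\d.7)) else (\e.(\f.6))) (let g = true in (\h.8))) (\m.m)) in ((let n = 1 in (\k.true)) (\x1.(let y1 = 1 in false)))) else ((let z1 = (((\u1.(\v1.7)) true) (if true then (\w1.w1) else (\p1.true))) in (\q1.true)) true))
step 8: [if@root] (let b = (((if false then (\c.(\d.7)) else (\e.(\f.6))) (let g = true in (\h.8))) (\m.m)) in ((let n = 1 in (\k.true)) (\x1.(let y1 = 1 in false))))
step 9: [let@root] ((let n = 1 in (\k.true)) (\x1.(let y1 = 1 in false)))
step 10: [let@0] ((\k.true) (\x1.(let y1 = 1 in false)))
step 11: [beta@root] true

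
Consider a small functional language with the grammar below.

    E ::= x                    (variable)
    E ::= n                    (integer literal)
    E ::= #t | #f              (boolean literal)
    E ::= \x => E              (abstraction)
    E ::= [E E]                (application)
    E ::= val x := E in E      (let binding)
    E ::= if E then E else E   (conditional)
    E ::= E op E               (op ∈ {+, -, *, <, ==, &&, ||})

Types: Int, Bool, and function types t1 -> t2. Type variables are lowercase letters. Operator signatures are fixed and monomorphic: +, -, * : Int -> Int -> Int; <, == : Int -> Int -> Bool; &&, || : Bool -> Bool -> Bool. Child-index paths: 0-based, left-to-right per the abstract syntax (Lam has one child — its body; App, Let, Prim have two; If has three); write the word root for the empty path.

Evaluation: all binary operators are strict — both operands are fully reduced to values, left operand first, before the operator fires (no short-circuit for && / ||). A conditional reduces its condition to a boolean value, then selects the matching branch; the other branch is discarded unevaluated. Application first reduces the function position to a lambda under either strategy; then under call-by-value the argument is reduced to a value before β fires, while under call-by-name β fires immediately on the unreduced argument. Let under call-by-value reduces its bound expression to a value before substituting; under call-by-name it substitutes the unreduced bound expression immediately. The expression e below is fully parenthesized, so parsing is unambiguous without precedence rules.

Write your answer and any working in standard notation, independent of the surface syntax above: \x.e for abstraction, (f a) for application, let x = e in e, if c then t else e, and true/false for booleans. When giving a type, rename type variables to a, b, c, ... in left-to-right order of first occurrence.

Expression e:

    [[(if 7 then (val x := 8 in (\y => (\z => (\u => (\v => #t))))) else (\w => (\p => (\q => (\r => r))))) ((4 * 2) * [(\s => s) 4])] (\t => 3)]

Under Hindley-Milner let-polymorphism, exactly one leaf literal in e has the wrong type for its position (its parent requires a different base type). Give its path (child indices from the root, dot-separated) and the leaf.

Working:
  unify Int ~ Bool
  FAIL: mismatch Int ~ Bool

Answer: 0.0.0 : 7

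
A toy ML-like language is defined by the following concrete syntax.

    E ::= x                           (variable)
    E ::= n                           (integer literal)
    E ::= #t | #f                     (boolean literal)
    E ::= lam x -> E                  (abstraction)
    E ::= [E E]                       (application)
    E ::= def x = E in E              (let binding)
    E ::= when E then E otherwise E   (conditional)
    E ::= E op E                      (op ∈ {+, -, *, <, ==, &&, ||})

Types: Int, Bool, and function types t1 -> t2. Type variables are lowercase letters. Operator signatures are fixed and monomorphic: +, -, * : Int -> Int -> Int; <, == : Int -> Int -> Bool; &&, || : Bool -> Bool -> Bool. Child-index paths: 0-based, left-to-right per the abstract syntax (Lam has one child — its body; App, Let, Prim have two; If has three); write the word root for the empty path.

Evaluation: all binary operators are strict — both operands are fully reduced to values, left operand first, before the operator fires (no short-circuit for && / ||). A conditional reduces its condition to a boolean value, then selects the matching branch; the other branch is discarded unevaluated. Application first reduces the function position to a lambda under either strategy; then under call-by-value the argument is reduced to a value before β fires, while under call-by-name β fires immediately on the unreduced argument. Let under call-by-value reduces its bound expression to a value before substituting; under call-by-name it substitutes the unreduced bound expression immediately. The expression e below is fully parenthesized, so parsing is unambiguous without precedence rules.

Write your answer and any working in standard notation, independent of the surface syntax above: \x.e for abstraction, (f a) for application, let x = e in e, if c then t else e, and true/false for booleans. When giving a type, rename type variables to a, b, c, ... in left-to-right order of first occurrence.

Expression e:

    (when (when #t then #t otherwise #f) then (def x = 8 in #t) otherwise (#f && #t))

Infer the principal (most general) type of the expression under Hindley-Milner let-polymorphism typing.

Derivation:
  unify Bool ~ Bool
  unify Bool ~ Bool
  unify Bool ~ Bool
let x : Int
  unify Bool ~ Bool
  unify Bool ~ Bool
  unify Bool ~ Bool

Answer: Bool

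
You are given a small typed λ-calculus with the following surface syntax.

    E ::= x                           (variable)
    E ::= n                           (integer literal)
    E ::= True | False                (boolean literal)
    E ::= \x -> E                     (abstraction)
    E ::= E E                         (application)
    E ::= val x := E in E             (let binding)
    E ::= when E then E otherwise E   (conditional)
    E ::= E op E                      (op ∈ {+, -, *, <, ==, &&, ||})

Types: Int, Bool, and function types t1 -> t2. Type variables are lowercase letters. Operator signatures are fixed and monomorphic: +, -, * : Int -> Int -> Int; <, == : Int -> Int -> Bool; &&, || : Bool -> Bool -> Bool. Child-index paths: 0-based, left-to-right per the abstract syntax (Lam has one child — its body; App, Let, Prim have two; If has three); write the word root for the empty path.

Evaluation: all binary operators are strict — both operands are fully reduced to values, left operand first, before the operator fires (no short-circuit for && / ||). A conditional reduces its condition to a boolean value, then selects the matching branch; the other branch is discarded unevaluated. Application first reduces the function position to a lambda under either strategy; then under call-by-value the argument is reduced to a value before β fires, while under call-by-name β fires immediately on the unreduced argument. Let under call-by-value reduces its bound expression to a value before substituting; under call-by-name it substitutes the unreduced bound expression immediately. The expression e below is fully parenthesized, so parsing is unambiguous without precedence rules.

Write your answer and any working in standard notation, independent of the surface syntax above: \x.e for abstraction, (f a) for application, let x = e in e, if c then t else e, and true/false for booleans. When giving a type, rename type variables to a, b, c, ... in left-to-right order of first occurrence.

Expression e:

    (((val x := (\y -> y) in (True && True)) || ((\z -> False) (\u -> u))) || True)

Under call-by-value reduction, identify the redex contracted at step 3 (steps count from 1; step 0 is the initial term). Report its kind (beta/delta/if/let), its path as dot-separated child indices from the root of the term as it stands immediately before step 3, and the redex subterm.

Answer: beta at 0.1 : ((\z.false) (\u.u))

Working:
step 0: (((let x = (\y.y) in (true && true)) || ((\z.false) (\u.u))) || true)
step 1: [let@0.0] (((true && true) || ((\z.false) (\u.u))) || true)
step 2: [delta@0.0] ((true || ((\z.false) (\u.u))) || true)
step 3: [beta@0.1] ((true || false) || true)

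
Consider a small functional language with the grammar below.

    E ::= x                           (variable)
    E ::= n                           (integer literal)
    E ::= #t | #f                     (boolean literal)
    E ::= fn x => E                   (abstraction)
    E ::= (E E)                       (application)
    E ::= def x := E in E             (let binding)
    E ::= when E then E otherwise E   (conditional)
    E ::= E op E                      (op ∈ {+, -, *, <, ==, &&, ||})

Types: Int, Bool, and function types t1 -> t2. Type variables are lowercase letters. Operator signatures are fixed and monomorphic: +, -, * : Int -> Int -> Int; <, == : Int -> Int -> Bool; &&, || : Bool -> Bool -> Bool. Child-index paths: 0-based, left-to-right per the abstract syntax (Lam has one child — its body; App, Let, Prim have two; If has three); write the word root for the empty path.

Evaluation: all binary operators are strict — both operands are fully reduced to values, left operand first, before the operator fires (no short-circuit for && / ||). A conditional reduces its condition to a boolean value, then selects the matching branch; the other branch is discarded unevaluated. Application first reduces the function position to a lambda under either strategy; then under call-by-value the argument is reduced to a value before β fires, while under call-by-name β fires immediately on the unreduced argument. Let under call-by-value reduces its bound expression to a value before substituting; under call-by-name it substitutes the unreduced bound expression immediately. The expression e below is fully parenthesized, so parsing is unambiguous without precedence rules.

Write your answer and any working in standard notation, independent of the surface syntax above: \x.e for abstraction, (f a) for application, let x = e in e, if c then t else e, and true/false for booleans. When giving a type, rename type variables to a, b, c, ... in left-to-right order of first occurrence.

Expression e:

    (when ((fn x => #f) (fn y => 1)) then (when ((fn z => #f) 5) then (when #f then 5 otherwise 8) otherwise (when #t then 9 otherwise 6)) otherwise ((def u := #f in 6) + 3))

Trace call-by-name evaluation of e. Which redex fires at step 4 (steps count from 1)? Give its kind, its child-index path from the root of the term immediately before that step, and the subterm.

Trace:
step 0: (if ((\x.false) (\y.1)) then (if ((\z.false) 5) then (if false then 5 else 8) else (if true then 9 else 6)) else ((let u = false in 6) + 3))
step 1: [beta@0] (if false then (if ((\z.false) 5) then (if false then 5 else 8) else (if true then 9 else 6)) else ((let u = false in 6) + 3))
step 2: [if@root] ((let u = false in 6) + 3)
step 3: [let@0] (6 + 3)
step 4: [delta@root] 9

Answer: delta at root : (6 + 3)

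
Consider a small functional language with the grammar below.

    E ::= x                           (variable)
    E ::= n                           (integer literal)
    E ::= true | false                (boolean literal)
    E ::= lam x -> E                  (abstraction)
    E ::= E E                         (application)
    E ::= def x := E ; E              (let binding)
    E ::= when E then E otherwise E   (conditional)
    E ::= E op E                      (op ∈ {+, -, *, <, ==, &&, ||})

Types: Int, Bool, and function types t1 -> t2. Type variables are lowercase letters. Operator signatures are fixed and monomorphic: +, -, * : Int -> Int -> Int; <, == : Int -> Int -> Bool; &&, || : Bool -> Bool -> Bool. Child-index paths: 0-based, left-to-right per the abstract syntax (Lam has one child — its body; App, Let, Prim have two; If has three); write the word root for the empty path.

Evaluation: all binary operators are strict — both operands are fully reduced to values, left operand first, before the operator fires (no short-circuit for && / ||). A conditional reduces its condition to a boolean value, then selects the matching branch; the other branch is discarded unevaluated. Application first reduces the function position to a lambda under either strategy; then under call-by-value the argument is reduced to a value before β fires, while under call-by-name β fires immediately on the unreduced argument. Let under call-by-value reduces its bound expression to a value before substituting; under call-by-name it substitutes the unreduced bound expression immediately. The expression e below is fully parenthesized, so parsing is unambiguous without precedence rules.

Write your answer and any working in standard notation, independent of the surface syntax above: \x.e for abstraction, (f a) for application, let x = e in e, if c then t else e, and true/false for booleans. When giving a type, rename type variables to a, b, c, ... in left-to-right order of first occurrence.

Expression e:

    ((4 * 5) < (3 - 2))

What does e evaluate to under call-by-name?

Answer: false

Derivation:
step 0: ((4 * 5) < (3 - 2))
step 1: [delta@0] (20 < (3 - 2))
step 2: [delta@1] (20 < 1)
step 3: [delta@root] false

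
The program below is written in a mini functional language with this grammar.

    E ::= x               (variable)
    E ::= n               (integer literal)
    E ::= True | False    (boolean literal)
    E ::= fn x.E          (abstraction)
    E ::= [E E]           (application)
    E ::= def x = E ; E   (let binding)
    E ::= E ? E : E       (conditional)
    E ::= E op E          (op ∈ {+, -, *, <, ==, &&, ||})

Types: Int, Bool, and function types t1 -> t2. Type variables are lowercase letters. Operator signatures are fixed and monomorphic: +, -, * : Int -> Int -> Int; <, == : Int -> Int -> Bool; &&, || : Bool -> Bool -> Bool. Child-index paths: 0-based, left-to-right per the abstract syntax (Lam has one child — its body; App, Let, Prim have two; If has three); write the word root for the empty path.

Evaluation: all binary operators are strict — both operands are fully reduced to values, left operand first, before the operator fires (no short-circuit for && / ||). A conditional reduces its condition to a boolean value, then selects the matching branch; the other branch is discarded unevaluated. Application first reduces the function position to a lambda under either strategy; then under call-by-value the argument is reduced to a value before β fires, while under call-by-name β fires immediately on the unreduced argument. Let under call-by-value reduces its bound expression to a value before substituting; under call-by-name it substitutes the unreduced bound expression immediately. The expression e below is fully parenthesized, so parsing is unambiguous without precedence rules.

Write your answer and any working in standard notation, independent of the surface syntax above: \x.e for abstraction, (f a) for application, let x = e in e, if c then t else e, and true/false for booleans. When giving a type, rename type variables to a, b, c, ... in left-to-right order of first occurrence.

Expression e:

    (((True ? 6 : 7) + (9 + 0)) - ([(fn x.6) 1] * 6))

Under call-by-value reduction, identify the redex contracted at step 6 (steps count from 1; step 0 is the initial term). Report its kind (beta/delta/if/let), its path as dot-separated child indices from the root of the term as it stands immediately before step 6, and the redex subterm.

Answer: delta at root : (15 - 36)

Derivation:
step 0: (((if true then 6 else 7) + (9 + 0)) - (((\x.6) 1) * 6))
step 1: [if@0.0] ((6 + (9 + 0)) - (((\x.6) 1) * 6))
step 2: [delta@0.1] ((6 + 9) - (((\x.6) 1) * 6))
step 3: [delta@0] (15 - (((\x.6) 1) * 6))
step 4: [beta@1.0] (15 - (6 * 6))
step 5: [delta@1] (15 - 36)
step 6: [delta@root] -21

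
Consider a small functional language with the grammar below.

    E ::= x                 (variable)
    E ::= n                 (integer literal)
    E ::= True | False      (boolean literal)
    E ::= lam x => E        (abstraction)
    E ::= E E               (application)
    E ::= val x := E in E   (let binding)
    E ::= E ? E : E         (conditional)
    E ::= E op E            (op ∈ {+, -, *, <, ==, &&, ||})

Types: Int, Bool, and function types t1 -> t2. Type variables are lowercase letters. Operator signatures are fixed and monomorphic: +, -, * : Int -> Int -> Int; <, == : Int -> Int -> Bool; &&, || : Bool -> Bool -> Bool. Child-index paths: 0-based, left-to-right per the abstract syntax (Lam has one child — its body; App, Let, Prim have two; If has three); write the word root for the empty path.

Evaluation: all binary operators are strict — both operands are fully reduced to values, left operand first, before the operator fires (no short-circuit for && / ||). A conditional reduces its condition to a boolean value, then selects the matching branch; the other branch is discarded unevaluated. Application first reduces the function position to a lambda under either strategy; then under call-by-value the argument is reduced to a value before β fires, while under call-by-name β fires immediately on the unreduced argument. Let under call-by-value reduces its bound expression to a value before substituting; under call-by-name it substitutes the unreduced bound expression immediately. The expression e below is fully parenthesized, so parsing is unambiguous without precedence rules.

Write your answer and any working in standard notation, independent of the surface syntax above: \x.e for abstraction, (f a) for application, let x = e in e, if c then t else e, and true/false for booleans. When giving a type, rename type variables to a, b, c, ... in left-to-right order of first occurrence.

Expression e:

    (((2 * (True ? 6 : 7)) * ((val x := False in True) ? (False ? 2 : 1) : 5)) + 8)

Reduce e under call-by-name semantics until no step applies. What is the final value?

Answer: 20

Working:
step 0: (((2 * (if true then 6 else 7)) * (if (let x = false in true) then (if false then 2 else 1) else 5)) + 8)
step 1: [if@0.0.1] (((2 * 6) * (if (let x = false in true) then (if false then 2 else 1) else 5)) + 8)
step 2: [delta@0.0] ((12 * (if (let x = false in true) then (if false then 2 else 1) else 5)) + 8)
step 3: [let@0.1.0] ((12 * (if true then (if false then 2 else 1) else 5)) + 8)
step 4: [if@0.1] ((12 * (if false then 2 else 1)) + 8)
step 5: [if@0.1] ((12 * 1) + 8)
step 6: [delta@0] (12 + 8)
step 7: [delta@root] 20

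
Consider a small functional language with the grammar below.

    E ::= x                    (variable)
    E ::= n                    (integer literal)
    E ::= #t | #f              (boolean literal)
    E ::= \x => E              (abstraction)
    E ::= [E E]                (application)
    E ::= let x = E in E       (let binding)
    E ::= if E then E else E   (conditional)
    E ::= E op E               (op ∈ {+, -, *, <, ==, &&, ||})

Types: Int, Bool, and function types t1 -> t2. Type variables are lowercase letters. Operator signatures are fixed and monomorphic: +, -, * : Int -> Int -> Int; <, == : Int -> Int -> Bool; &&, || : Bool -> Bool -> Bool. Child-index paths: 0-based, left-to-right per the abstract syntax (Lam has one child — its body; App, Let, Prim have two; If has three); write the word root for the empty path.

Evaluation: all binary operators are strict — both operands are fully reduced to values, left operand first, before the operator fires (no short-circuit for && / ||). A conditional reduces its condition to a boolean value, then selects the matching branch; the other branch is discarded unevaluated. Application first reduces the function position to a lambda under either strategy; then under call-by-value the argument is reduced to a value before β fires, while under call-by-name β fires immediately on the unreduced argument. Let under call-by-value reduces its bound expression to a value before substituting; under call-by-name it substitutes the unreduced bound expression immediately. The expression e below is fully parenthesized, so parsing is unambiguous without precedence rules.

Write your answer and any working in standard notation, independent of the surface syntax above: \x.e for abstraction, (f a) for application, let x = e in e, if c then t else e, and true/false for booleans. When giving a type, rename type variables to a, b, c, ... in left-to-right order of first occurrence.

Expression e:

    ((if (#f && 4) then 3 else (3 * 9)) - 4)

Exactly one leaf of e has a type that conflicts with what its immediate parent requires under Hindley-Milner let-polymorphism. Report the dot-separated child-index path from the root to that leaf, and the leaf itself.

Working:
  unify Bool ~ Bool
  unify Int ~ Bool
  FAIL: mismatch Int ~ Bool

Answer: 0.0.1 : 4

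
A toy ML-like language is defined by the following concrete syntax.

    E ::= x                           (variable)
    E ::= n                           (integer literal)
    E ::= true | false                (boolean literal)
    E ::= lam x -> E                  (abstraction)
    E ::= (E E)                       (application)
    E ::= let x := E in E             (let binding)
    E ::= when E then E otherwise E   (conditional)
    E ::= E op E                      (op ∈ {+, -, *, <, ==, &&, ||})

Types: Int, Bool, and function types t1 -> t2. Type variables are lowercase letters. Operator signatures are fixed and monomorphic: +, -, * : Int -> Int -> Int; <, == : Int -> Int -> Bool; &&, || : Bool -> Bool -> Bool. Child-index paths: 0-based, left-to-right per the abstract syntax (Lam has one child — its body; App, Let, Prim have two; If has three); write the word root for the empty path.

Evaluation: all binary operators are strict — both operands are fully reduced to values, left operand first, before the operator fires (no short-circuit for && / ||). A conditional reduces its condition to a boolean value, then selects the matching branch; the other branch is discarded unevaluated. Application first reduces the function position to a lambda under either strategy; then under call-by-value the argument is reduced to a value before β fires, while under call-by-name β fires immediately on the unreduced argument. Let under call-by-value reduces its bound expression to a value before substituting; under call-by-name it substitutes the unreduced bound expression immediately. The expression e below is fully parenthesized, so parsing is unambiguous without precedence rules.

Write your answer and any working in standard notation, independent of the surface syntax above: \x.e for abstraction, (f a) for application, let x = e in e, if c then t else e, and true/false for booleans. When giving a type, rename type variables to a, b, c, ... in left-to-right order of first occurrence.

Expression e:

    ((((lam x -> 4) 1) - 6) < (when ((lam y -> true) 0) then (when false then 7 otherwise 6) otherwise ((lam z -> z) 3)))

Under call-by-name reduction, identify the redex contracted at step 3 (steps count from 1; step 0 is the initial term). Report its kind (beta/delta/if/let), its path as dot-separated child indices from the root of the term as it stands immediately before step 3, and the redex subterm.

Answer: beta at 1.0 : ((\y.true) 0)

Derivation:
step 0: ((((\x.4) 1) - 6) < (if ((\y.true) 0) then (if false then 7 else 6) else ((\z.z) 3)))
step 1: [beta@0.0] ((4 - 6) < (if ((\y.true) 0) then (if false then 7 else 6) else ((\z.z) 3)))
step 2: [delta@0] (-2 < (if ((\y.true) 0) then (if false then 7 else 6) else ((\z.z) 3)))
step 3: [beta@1.0] (-2 < (if true then (if false then 7 else 6) else ((\z.z) 3)))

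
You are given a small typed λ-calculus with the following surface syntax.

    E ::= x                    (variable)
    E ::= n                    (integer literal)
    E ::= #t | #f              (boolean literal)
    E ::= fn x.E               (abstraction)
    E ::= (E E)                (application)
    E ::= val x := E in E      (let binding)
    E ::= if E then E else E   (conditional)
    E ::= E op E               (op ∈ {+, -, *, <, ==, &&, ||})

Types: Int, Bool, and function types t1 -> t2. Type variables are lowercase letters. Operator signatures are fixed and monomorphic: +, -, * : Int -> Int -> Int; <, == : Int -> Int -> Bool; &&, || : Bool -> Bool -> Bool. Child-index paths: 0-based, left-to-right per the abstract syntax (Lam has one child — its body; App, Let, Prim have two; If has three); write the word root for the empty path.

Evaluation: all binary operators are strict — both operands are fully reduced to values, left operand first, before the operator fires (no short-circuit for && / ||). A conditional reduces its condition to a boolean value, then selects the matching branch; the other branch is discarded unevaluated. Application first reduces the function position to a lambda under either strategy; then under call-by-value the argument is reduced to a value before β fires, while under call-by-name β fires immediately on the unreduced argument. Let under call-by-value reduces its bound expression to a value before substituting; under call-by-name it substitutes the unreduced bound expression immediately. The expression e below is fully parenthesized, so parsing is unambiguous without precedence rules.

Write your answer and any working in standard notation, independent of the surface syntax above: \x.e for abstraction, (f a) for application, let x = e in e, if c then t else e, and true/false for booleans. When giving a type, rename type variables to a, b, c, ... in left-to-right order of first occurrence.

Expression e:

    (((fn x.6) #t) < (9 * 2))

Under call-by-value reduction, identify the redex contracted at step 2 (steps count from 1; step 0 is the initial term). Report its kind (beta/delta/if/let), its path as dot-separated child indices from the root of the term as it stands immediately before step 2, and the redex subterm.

Derivation:
step 0: (((\x.6) true) < (9 * 2))
step 1: [beta@0] (6 < (9 * 2))
step 2: [delta@1] (6 < 18)

Answer: delta at 1 : (9 * 2)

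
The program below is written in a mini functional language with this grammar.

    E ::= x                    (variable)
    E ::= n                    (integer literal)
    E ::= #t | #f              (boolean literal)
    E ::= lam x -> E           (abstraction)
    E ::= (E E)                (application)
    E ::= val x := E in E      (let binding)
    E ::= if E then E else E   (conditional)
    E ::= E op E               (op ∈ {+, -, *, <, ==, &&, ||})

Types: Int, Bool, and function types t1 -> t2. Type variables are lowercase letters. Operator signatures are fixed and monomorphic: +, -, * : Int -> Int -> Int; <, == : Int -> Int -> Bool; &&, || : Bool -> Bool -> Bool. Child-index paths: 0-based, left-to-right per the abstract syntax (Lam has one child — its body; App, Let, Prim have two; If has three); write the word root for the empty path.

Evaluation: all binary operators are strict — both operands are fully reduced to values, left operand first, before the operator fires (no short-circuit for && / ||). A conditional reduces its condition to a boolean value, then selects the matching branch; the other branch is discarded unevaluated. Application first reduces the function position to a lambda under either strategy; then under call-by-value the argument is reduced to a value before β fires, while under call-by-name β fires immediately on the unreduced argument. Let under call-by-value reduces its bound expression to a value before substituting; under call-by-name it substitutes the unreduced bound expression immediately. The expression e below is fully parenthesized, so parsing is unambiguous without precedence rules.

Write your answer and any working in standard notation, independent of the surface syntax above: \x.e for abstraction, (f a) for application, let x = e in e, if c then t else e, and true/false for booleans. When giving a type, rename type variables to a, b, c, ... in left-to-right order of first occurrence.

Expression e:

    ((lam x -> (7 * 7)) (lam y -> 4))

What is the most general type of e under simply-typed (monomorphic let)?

Answer: Int

Working:
  unify Int ~ Int
  unify Int ~ Int
\x._ : a -> Int
\y._ : b -> Int
  unify a -> Int ~ (b -> Int) -> c
  unify a ~ b -> Int
  unify Int ~ c
_ _ : Int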